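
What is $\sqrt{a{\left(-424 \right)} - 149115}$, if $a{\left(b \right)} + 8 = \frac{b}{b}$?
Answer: $i \sqrt{149122} \approx 386.16 i$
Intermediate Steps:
$a{\left(b \right)} = -7$ ($a{\left(b \right)} = -8 + \frac{b}{b} = -8 + 1 = -7$)
$\sqrt{a{\left(-424 \right)} - 149115} = \sqrt{-7 - 149115} = \sqrt{-149122} = i \sqrt{149122}$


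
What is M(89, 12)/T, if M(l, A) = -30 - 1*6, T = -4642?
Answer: 18/2321 ≈ 0.0077553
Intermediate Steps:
M(l, A) = -36 (M(l, A) = -30 - 6 = -36)
M(89, 12)/T = -36/(-4642) = -36*(-1/4642) = 18/2321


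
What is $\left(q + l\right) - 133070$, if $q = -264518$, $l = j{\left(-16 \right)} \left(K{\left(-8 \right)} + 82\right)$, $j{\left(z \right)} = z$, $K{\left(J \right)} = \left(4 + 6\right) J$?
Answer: $-397620$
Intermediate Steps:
$K{\left(J \right)} = 10 J$
$l = -32$ ($l = - 16 \left(10 \left(-8\right) + 82\right) = - 16 \left(-80 + 82\right) = \left(-16\right) 2 = -32$)
$\left(q + l\right) - 133070 = \left(-264518 - 32\right) - 133070 = -264550 - 133070 = -397620$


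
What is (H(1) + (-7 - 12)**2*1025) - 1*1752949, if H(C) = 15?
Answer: -1382909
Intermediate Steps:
(H(1) + (-7 - 12)**2*1025) - 1*1752949 = (15 + (-7 - 12)**2*1025) - 1*1752949 = (15 + (-19)**2*1025) - 1752949 = (15 + 361*1025) - 1752949 = (15 + 370025) - 1752949 = 370040 - 1752949 = -1382909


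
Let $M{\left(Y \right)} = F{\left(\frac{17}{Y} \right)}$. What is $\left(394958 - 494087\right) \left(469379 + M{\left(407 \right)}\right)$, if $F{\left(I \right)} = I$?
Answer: $- \frac{18937333537830}{407} \approx -4.6529 \cdot 10^{10}$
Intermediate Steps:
$M{\left(Y \right)} = \frac{17}{Y}$
$\left(394958 - 494087\right) \left(469379 + M{\left(407 \right)}\right) = \left(394958 - 494087\right) \left(469379 + \frac{17}{407}\right) = - 99129 \left(469379 + 17 \cdot \frac{1}{407}\right) = - 99129 \left(469379 + \frac{17}{407}\right) = \left(-99129\right) \frac{191037270}{407} = - \frac{18937333537830}{407}$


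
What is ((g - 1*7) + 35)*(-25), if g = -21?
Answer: -175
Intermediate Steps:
((g - 1*7) + 35)*(-25) = ((-21 - 1*7) + 35)*(-25) = ((-21 - 7) + 35)*(-25) = (-28 + 35)*(-25) = 7*(-25) = -175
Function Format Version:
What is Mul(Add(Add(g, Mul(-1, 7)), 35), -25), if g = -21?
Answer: -175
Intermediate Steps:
Mul(Add(Add(g, Mul(-1, 7)), 35), -25) = Mul(Add(Add(-21, Mul(-1, 7)), 35), -25) = Mul(Add(Add(-21, -7), 35), -25) = Mul(Add(-28, 35), -25) = Mul(7, -25) = -175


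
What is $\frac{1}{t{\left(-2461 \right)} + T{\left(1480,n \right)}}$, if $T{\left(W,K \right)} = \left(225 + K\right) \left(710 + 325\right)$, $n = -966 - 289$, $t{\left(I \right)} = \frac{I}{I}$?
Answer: $- \frac{1}{1066049} \approx -9.3804 \cdot 10^{-7}$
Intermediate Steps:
$t{\left(I \right)} = 1$
$n = -1255$
$T{\left(W,K \right)} = 232875 + 1035 K$ ($T{\left(W,K \right)} = \left(225 + K\right) 1035 = 232875 + 1035 K$)
$\frac{1}{t{\left(-2461 \right)} + T{\left(1480,n \right)}} = \frac{1}{1 + \left(232875 + 1035 \left(-1255\right)\right)} = \frac{1}{1 + \left(232875 - 1298925\right)} = \frac{1}{1 - 1066050} = \frac{1}{-1066049} = - \frac{1}{1066049}$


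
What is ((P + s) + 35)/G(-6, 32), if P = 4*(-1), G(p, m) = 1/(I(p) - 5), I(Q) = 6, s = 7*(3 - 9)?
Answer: -11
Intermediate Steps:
s = -42 (s = 7*(-6) = -42)
G(p, m) = 1 (G(p, m) = 1/(6 - 5) = 1/1 = 1)
P = -4
((P + s) + 35)/G(-6, 32) = ((-4 - 42) + 35)/1 = (-46 + 35)*1 = -11*1 = -11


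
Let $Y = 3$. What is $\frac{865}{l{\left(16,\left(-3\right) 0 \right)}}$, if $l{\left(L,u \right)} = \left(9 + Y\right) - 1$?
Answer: $\frac{865}{11} \approx 78.636$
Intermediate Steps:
$l{\left(L,u \right)} = 11$ ($l{\left(L,u \right)} = \left(9 + 3\right) - 1 = 12 - 1 = 11$)
$\frac{865}{l{\left(16,\left(-3\right) 0 \right)}} = \frac{865}{11}$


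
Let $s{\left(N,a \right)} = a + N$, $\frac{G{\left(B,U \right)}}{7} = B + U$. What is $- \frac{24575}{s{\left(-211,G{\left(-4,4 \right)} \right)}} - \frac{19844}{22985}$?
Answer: $\frac{560669291}{4849835} \approx 115.61$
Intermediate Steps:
$G{\left(B,U \right)} = 7 B + 7 U$ ($G{\left(B,U \right)} = 7 \left(B + U\right) = 7 B + 7 U$)
$s{\left(N,a \right)} = N + a$
$- \frac{24575}{s{\left(-211,G{\left(-4,4 \right)} \right)}} - \frac{19844}{22985} = - \frac{24575}{-211 + \left(7 \left(-4\right) + 7 \cdot 4\right)} - \frac{19844}{22985} = - \frac{24575}{-211 + \left(-28 + 28\right)} - \frac{19844}{22985} = - \frac{24575}{-211 + 0} - \frac{19844}{22985} = - \frac{24575}{-211} - \frac{19844}{22985} = \left(-24575\right) \left(- \frac{1}{211}\right) - \frac{19844}{22985} = \frac{24575}{211} - \frac{19844}{22985} = \frac{560669291}{4849835}$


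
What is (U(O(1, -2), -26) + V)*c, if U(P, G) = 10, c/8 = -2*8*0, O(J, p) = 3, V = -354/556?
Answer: 0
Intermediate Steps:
V = -177/278 (V = -354*1/556 = -177/278 ≈ -0.63669)
c = 0 (c = 8*(-2*8*0) = 8*(-16*0) = 8*0 = 0)
(U(O(1, -2), -26) + V)*c = (10 - 177/278)*0 = (2603/278)*0 = 0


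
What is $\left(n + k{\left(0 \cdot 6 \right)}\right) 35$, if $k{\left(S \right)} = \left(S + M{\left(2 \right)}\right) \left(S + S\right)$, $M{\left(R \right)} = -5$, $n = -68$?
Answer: $-2380$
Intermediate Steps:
$k{\left(S \right)} = 2 S \left(-5 + S\right)$ ($k{\left(S \right)} = \left(S - 5\right) \left(S + S\right) = \left(-5 + S\right) 2 S = 2 S \left(-5 + S\right)$)
$\left(n + k{\left(0 \cdot 6 \right)}\right) 35 = \left(-68 + 2 \cdot 0 \cdot 6 \left(-5 + 0 \cdot 6\right)\right) 35 = \left(-68 + 2 \cdot 0 \left(-5 + 0\right)\right) 35 = \left(-68 + 2 \cdot 0 \left(-5\right)\right) 35 = \left(-68 + 0\right) 35 = \left(-68\right) 35 = -2380$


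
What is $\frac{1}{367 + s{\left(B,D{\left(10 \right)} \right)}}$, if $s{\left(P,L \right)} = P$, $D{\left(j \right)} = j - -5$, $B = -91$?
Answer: $\frac{1}{276} \approx 0.0036232$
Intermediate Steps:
$D{\left(j \right)} = 5 + j$ ($D{\left(j \right)} = j + 5 = 5 + j$)
$\frac{1}{367 + s{\left(B,D{\left(10 \right)} \right)}} = \frac{1}{367 - 91} = \frac{1}{276}$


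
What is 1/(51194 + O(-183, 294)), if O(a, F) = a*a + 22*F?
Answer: 1/91151 ≈ 1.0971e-5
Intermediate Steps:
O(a, F) = a² + 22*F
1/(51194 + O(-183, 294)) = 1/(51194 + ((-183)² + 22*294)) = 1/(51194 + (33489 + 6468)) = 1/(51194 + 39957) = 1/91151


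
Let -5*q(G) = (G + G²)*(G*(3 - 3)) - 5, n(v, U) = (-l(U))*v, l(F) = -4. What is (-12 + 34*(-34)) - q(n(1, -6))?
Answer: -1169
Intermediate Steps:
n(v, U) = 4*v (n(v, U) = (-1*(-4))*v = 4*v)
q(G) = 1 (q(G) = -((G + G²)*(G*(3 - 3)) - 5)/5 = -((G + G²)*(G*0) - 5)/5 = -((G + G²)*0 - 5)/5 = -(0 - 5)/5 = -⅕*(-5) = 1)
(-12 + 34*(-34)) - q(n(1, -6)) = (-12 + 34*(-34)) - 1*1 = (-12 - 1156) - 1 = -1168 - 1 = -1169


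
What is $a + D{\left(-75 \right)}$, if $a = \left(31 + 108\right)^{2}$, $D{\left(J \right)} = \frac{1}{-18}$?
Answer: $\frac{347777}{18} \approx 19321.0$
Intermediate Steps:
$D{\left(J \right)} = - \frac{1}{18}$
$a = 19321$ ($a = 139^{2} = 19321$)
$a + D{\left(-75 \right)} = 19321 - \frac{1}{18} = \frac{347777}{18}$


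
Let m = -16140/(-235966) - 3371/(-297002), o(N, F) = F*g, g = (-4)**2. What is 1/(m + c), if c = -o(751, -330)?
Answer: 35041186966/185020261707313 ≈ 0.00018939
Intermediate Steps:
g = 16
o(N, F) = 16*F (o(N, F) = F*16 = 16*F)
m = 2794526833/35041186966 (m = -16140*(-1/235966) - 3371*(-1/297002) = 8070/117983 + 3371/297002 = 2794526833/35041186966 ≈ 0.079750)
c = 5280 (c = -16*(-330) = -1*(-5280) = 5280)
1/(m + c) = 1/(2794526833/35041186966 + 5280) = 1/(185020261707313/35041186966) = 35041186966/185020261707313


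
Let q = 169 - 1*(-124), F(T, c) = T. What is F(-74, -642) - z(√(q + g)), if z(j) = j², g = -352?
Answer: -15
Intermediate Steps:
q = 293 (q = 169 + 124 = 293)
F(-74, -642) - z(√(q + g)) = -74 - (√(293 - 352))² = -74 - (√(-59))² = -74 - (I*√59)² = -74 - 1*(-59) = -74 + 59 = -15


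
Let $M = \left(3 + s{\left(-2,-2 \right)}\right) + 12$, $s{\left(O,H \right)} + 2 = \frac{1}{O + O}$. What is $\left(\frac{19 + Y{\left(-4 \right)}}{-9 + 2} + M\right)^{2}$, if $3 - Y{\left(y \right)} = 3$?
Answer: $\frac{78961}{784} \approx 100.72$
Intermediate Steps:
$Y{\left(y \right)} = 0$ ($Y{\left(y \right)} = 3 - 3 = 0$)
$s{\left(O,H \right)} = -2 + \frac{1}{2 O}$ ($s{\left(O,H \right)} = -2 + \frac{1}{O + O} = -2 + \frac{1}{2 O}$)
$M = \frac{51}{4}$ ($M = \left(3 - \left(2 - \frac{1}{2 \left(-2\right)}\right)\right) + 12 = \left(3 + \left(-2 + \frac{1}{2} \left(- \frac{1}{2}\right)\right)\right) + 12 = \left(3 - \frac{9}{4}\right) + 12 = \frac{3}{4} + 12 = \frac{51}{4} \approx 12.75$)
$\left(\frac{19 + Y{\left(-4 \right)}}{-9 + 2} + M\right)^{2} = \left(\frac{19 + 0}{-9 + 2} + \frac{51}{4}\right)^{2} = \left(\frac{19}{-7} + \frac{51}{4}\right)^{2} = \left(19 \left(- \frac{1}{7}\right) + \frac{51}{4}\right)^{2} = \left(- \frac{19}{7} + \frac{51}{4}\right)^{2} = \left(\frac{281}{28}\right)^{2} = \frac{78961}{784}$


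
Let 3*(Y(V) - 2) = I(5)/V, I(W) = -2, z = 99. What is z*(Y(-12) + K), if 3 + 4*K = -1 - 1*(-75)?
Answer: 7843/4 ≈ 1960.8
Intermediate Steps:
K = 71/4 (K = -¾ + (-1 - 1*(-75))/4 = -¾ + (-1 + 75)/4 = -¾ + (¼)*74 = -¾ + 37/2 = 71/4 ≈ 17.750)
Y(V) = 2 - 2/(3*V) (Y(V) = 2 + (-2/V)/3 = 2 - 2/(3*V))
z*(Y(-12) + K) = 99*((2 - ⅔/(-12)) + 71/4) = 99*((2 - ⅔*(-1/12)) + 71/4) = 99*((2 + 1/18) + 71/4) = 99*(37/18 + 71/4) = 99*(713/36) = 7843/4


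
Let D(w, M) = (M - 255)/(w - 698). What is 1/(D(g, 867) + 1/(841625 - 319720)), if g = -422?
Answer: -29226680/15970237 ≈ -1.8301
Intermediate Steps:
D(w, M) = (-255 + M)/(-698 + w)
1/(D(g, 867) + 1/(841625 - 319720)) = 1/((-255 + 867)/(-698 - 422) + 1/(841625 - 319720)) = 1/(612/(-1120) + 1/521905) = 1/(-1/1120*612 + 1/521905) = 1/(-153/280 + 1/521905) = 1/(-15970237/29226680) = -29226680/15970237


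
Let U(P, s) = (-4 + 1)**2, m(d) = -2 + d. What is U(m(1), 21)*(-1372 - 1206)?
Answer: -23202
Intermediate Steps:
U(P, s) = 9 (U(P, s) = (-3)**2 = 9)
U(m(1), 21)*(-1372 - 1206) = 9*(-1372 - 1206) = 9*(-2578) = -23202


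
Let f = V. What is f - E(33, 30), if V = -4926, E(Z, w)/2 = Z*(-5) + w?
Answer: -4656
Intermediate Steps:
E(Z, w) = -10*Z + 2*w (E(Z, w) = 2*(Z*(-5) + w) = 2*(-5*Z + w) = 2*(w - 5*Z) = -10*Z + 2*w)
f = -4926
f - E(33, 30) = -4926 - (-10*33 + 2*30) = -4926 - (-330 + 60) = -4926 - 1*(-270) = -4926 + 270 = -4656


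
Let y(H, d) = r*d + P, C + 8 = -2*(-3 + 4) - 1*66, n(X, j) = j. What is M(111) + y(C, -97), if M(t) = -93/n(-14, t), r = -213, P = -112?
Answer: 760282/37 ≈ 20548.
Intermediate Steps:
M(t) = -93/t
C = -76 (C = -8 + (-2*(-3 + 4) - 1*66) = -8 + (-2*1 - 66) = -8 + (-2 - 66) = -8 - 68 = -76)
y(H, d) = -112 - 213*d (y(H, d) = -213*d - 112 = -112 - 213*d)
M(111) + y(C, -97) = -93/111 + (-112 - 213*(-97)) = -93*1/111 + (-112 + 20661) = -31/37 + 20549 = 760282/37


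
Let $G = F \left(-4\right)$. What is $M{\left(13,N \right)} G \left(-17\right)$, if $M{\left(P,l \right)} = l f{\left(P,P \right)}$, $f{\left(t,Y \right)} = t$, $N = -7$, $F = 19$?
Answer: $-117572$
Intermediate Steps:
$G = -76$ ($G = 19 \left(-4\right) = -76$)
$M{\left(P,l \right)} = P l$ ($M{\left(P,l \right)} = l P = P l$)
$M{\left(13,N \right)} G \left(-17\right) = 13 \left(-7\right) \left(-76\right) \left(-17\right) = \left(-91\right) \left(-76\right) \left(-17\right) = 6916 \left(-17\right) = -117572$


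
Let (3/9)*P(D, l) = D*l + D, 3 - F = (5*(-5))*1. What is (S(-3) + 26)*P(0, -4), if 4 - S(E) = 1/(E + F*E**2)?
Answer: 0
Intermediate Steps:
F = 28 (F = 3 - 5*(-5) = 3 - (-25) = 3 - 1*(-25) = 3 + 25 = 28)
P(D, l) = 3*D + 3*D*l (P(D, l) = 3*(D*l + D) = 3*(D + D*l) = 3*D + 3*D*l)
S(E) = 4 - 1/(E + 28*E**2)
(S(-3) + 26)*P(0, -4) = ((-1 + 4*(-3) + 112*(-3)**2)/((-3)*(1 + 28*(-3))) + 26)*(3*0*(1 - 4)) = (-(-1 - 12 + 112*9)/(3*(1 - 84)) + 26)*(3*0*(-3)) = (-1/3*(-1 - 12 + 1008)/(-83) + 26)*0 = (-1/3*(-1/83)*995 + 26)*0 = (995/249 + 26)*0 = (7469/249)*0 = 0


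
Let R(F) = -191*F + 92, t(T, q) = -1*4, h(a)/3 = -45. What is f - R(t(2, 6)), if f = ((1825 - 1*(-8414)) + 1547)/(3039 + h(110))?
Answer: -1237019/1452 ≈ -851.94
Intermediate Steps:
h(a) = -135 (h(a) = 3*(-45) = -135)
t(T, q) = -4
R(F) = 92 - 191*F
f = 5893/1452 (f = ((1825 - 1*(-8414)) + 1547)/(3039 - 135) = ((1825 + 8414) + 1547)/2904 = (10239 + 1547)*(1/2904) = 11786*(1/2904) = 5893/1452 ≈ 4.0585)
f - R(t(2, 6)) = 5893/1452 - (92 - 191*(-4)) = 5893/1452 - (92 + 764) = 5893/1452 - 1*856 = 5893/1452 - 856 = -1237019/1452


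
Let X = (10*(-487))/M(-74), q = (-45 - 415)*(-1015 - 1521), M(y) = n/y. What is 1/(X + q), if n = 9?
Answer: 9/10859420 ≈ 8.2877e-7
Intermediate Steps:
M(y) = 9/y
q = 1166560 (q = -460*(-2536) = 1166560)
X = 360380/9 (X = (10*(-487))/((9/(-74))) = -4870/(9*(-1/74)) = -4870/(-9/74) = -4870*(-74/9) = 360380/9 ≈ 40042.)
1/(X + q) = 1/(360380/9 + 1166560) = 1/(10859420/9) = 9/10859420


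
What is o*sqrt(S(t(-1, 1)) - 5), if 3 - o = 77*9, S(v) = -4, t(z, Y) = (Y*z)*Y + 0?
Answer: -2070*I ≈ -2070.0*I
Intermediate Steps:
t(z, Y) = z*Y**2 (t(z, Y) = z*Y**2 + 0 = z*Y**2)
o = -690 (o = 3 - 77*9 = 3 - 1*693 = 3 - 693 = -690)
o*sqrt(S(t(-1, 1)) - 5) = -690*sqrt(-4 - 5) = -2070*I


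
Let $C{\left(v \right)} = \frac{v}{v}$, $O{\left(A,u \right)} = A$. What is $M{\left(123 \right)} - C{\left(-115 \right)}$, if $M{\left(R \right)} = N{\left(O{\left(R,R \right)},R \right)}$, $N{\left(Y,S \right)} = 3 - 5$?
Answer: $-3$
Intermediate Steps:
$N{\left(Y,S \right)} = -2$ ($N{\left(Y,S \right)} = 3 - 5 = -2$)
$C{\left(v \right)} = 1$
$M{\left(R \right)} = -2$
$M{\left(123 \right)} - C{\left(-115 \right)} = -2 - 1 = -3$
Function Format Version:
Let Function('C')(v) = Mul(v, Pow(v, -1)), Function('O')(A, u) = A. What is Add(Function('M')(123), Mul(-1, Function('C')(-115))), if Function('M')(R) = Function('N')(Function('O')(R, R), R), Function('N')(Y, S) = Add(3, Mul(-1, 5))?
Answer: -3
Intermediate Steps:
Function('N')(Y, S) = -2 (Function('N')(Y, S) = Add(3, -5) = -2)
Function('C')(v) = 1
Function('M')(R) = -2
Add(Function('M')(123), Mul(-1, Function('C')(-115))) = Add(-2, Mul(-1, 1)) = Add(-2, -1) = -3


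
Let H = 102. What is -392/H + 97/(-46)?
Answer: -13963/2346 ≈ -5.9518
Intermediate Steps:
-392/H + 97/(-46) = -392/102 + 97/(-46) = -392*1/102 + 97*(-1/46) = -196/51 - 97/46 = -13963/2346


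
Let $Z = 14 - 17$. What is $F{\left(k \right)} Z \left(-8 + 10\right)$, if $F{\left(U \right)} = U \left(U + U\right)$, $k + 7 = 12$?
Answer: $-300$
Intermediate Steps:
$k = 5$ ($k = -7 + 12 = 5$)
$F{\left(U \right)} = 2 U^{2}$ ($F{\left(U \right)} = U 2 U = 2 U^{2}$)
$Z = -3$ ($Z = 14 - 17 = -3$)
$F{\left(k \right)} Z \left(-8 + 10\right) = 2 \cdot 5^{2} \left(- 3 \left(-8 + 10\right)\right) = 2 \cdot 25 \left(\left(-3\right) 2\right) = 50 \left(-6\right) = -300$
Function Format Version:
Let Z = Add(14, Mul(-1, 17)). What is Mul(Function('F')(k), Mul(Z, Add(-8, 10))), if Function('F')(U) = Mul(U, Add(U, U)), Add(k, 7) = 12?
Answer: -300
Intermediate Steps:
k = 5 (k = Add(-7, 12) = 5)
Function('F')(U) = Mul(2, Pow(U, 2)) (Function('F')(U) = Mul(U, Mul(2, U)) = Mul(2, Pow(U, 2)))
Z = -3 (Z = Add(14, -17) = -3)
Mul(Function('F')(k), Mul(Z, Add(-8, 10))) = Mul(Mul(2, Pow(5, 2)), Mul(-3, Add(-8, 10))) = Mul(Mul(2, 25), Mul(-3, 2)) = Mul(50, -6) = -300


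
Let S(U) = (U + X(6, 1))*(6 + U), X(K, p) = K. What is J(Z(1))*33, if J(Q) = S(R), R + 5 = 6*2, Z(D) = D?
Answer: 5577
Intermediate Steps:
R = 7 (R = -5 + 6*2 = -5 + 12 = 7)
S(U) = (6 + U)² (S(U) = (U + 6)*(6 + U) = (6 + U)*(6 + U) = (6 + U)²)
J(Q) = 169 (J(Q) = 36 + 7² + 12*7 = 36 + 49 + 84 = 169)
J(Z(1))*33 = 169*33 = 5577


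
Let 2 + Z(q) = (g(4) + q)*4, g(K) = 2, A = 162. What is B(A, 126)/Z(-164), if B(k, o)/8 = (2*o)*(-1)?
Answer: 1008/325 ≈ 3.1015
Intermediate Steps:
B(k, o) = -16*o (B(k, o) = 8*((2*o)*(-1)) = 8*(-2*o) = -16*o)
Z(q) = 6 + 4*q (Z(q) = -2 + (2 + q)*4 = -2 + (8 + 4*q) = 6 + 4*q)
B(A, 126)/Z(-164) = (-16*126)/(6 + 4*(-164)) = -2016/(6 - 656) = -2016/(-650) = -2016*(-1/650) = 1008/325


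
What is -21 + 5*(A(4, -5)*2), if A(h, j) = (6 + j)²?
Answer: -11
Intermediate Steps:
-21 + 5*(A(4, -5)*2) = -21 + 5*((6 - 5)²*2) = -21 + 5*(1²*2) = -21 + 5*(1*2) = -21 + 5*2 = -21 + 10 = -11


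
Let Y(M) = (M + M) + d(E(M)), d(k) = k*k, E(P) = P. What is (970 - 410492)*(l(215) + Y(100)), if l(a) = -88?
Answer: -4141086464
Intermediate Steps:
d(k) = k**2
Y(M) = M**2 + 2*M (Y(M) = (M + M) + M**2 = 2*M + M**2 = M**2 + 2*M)
(970 - 410492)*(l(215) + Y(100)) = (970 - 410492)*(-88 + 100*(2 + 100)) = -409522*(-88 + 100*102) = -409522*(-88 + 10200) = -409522*10112 = -4141086464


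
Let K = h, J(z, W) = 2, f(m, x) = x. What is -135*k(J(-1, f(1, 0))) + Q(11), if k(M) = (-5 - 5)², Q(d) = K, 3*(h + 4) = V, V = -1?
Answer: -40513/3 ≈ -13504.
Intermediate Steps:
h = -13/3 (h = -4 + (⅓)*(-1) = -4 - ⅓ = -13/3 ≈ -4.3333)
K = -13/3 ≈ -4.3333
Q(d) = -13/3
k(M) = 100 (k(M) = (-10)² = 100)
-135*k(J(-1, f(1, 0))) + Q(11) = -135*100 - 13/3 = -13500 - 13/3 = -40513/3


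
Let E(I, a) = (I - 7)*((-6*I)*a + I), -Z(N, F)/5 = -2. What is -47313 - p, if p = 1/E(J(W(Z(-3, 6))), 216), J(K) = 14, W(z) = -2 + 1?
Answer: -6004492829/126910 ≈ -47313.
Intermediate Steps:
Z(N, F) = 10 (Z(N, F) = -5*(-2) = 10)
W(z) = -1
E(I, a) = (-7 + I)*(I - 6*I*a) (E(I, a) = (-7 + I)*(-6*I*a + I) = (-7 + I)*(I - 6*I*a))
p = -1/126910 (p = 1/(14*(-7 + 14 + 42*216 - 6*14*216)) = 1/(14*(-7 + 14 + 9072 - 18144)) = 1/(14*(-9065)) = 1/(-126910) = -1/126910 ≈ -7.8796e-6)
-47313 - p = -47313 - 1*(-1/126910) = -47313 + 1/126910 = -6004492829/126910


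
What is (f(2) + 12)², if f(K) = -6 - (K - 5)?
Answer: 81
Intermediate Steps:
f(K) = -1 - K (f(K) = -6 - (-5 + K) = -6 + (5 - K) = -1 - K)
(f(2) + 12)² = ((-1 - 1*2) + 12)² = ((-1 - 2) + 12)² = (-3 + 12)² = 9² = 81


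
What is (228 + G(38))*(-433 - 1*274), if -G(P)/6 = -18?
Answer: -237552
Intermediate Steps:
G(P) = 108 (G(P) = -6*(-18) = 108)
(228 + G(38))*(-433 - 1*274) = (228 + 108)*(-433 - 1*274) = 336*(-433 - 274) = 336*(-707) = -237552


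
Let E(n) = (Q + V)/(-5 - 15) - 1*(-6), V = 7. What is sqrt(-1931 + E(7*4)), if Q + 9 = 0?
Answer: I*sqrt(192490)/10 ≈ 43.874*I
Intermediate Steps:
Q = -9 (Q = -9 + 0 = -9)
E(n) = 61/10 (E(n) = (-9 + 7)/(-5 - 15) - 1*(-6) = -2/(-20) + 6 = -2*(-1/20) + 6 = 1/10 + 6 = 61/10)
sqrt(-1931 + E(7*4)) = sqrt(-1931 + 61/10) = sqrt(-19249/10) = I*sqrt(192490)/10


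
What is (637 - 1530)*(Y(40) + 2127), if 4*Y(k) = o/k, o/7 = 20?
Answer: -15201539/8 ≈ -1.9002e+6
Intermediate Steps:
o = 140 (o = 7*20 = 140)
Y(k) = 35/k (Y(k) = (140/k)/4 = 35/k)
(637 - 1530)*(Y(40) + 2127) = (637 - 1530)*(35/40 + 2127) = -893*(35*(1/40) + 2127) = -893*(7/8 + 2127) = -893*17023/8 = -15201539/8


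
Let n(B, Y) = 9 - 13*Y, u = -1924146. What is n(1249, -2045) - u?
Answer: 1950740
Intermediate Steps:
n(1249, -2045) - u = (9 - 13*(-2045)) - 1*(-1924146) = (9 + 26585) + 1924146 = 26594 + 1924146 = 1950740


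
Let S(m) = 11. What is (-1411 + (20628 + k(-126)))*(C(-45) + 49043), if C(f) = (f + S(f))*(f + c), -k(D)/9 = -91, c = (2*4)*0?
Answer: 1013280628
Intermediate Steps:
c = 0 (c = 8*0 = 0)
k(D) = 819 (k(D) = -9*(-91) = 819)
C(f) = f*(11 + f) (C(f) = (f + 11)*(f + 0) = (11 + f)*f = f*(11 + f))
(-1411 + (20628 + k(-126)))*(C(-45) + 49043) = (-1411 + (20628 + 819))*(-45*(11 - 45) + 49043) = (-1411 + 21447)*(-45*(-34) + 49043) = 20036*(1530 + 49043) = 20036*50573 = 1013280628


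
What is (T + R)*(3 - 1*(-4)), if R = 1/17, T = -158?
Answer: -18795/17 ≈ -1105.6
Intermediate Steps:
R = 1/17 ≈ 0.058824
(T + R)*(3 - 1*(-4)) = (-158 + 1/17)*(3 - 1*(-4)) = -2685*(3 + 4)/17 = -2685/17*7 = -18795/17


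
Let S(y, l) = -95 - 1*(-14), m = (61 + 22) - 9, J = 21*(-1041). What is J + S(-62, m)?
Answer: -21942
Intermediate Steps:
J = -21861
m = 74 (m = 83 - 9 = 74)
S(y, l) = -81 (S(y, l) = -95 + 14 = -81)
J + S(-62, m) = -21861 - 81 = -21942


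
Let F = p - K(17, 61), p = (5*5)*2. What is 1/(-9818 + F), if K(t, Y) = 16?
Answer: -1/9784 ≈ -0.00010221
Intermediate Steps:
p = 50 (p = 25*2 = 50)
F = 34 (F = 50 - 1*16 = 50 - 16 = 34)
1/(-9818 + F) = 1/(-9818 + 34) = 1/(-9784) = -1/9784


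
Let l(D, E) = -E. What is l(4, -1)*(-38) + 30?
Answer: -8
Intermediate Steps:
l(4, -1)*(-38) + 30 = -1*(-1)*(-38) + 30 = 1*(-38) + 30 = -38 + 30 = -8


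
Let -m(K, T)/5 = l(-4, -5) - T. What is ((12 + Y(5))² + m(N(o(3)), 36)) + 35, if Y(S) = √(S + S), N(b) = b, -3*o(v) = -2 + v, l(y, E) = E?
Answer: 394 + 24*√10 ≈ 469.89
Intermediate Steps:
o(v) = ⅔ - v/3 (o(v) = -(-2 + v)/3 = ⅔ - v/3)
Y(S) = √2*√S (Y(S) = √(2*S) = √2*√S)
m(K, T) = 25 + 5*T (m(K, T) = -5*(-5 - T) = 25 + 5*T)
((12 + Y(5))² + m(N(o(3)), 36)) + 35 = ((12 + √2*√5)² + (25 + 5*36)) + 35 = ((12 + √10)² + (25 + 180)) + 35 = ((12 + √10)² + 205) + 35 = (205 + (12 + √10)²) + 35 = 240 + (12 + √10)²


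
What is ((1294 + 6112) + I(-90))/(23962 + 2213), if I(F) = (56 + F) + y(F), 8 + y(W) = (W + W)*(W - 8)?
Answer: 25004/26175 ≈ 0.95526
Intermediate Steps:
y(W) = -8 + 2*W*(-8 + W) (y(W) = -8 + (W + W)*(W - 8) = -8 + (2*W)*(-8 + W) = -8 + 2*W*(-8 + W))
I(F) = 48 - 15*F + 2*F² (I(F) = (56 + F) + (-8 - 16*F + 2*F²) = 48 - 15*F + 2*F²)
((1294 + 6112) + I(-90))/(23962 + 2213) = ((1294 + 6112) + (48 - 15*(-90) + 2*(-90)²))/(23962 + 2213) = (7406 + (48 + 1350 + 2*8100))/26175 = (7406 + (48 + 1350 + 16200))*(1/26175) = (7406 + 17598)*(1/26175) = 25004*(1/26175) = 25004/26175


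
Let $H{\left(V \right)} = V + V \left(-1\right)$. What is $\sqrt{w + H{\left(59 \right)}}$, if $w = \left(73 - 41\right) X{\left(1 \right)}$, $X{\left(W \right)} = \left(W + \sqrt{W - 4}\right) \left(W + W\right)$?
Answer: $8 \sqrt{1 + i \sqrt{3}} \approx 9.798 + 5.6569 i$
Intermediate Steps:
$H{\left(V \right)} = 0$ ($H{\left(V \right)} = V - V = 0$)
$X{\left(W \right)} = 2 W \left(W + \sqrt{-4 + W}\right)$ ($X{\left(W \right)} = \left(W + \sqrt{-4 + W}\right) 2 W = 2 W \left(W + \sqrt{-4 + W}\right)$)
$w = 64 + 64 i \sqrt{3}$ ($w = \left(73 - 41\right) 2 \cdot 1 \left(1 + \sqrt{-4 + 1}\right) = 32 \cdot 2 \cdot 1 \left(1 + \sqrt{-3}\right) = 32 \cdot 2 \cdot 1 \left(1 + i \sqrt{3}\right) = 32 \left(2 + 2 i \sqrt{3}\right) = 64 + 64 i \sqrt{3} \approx 64.0 + 110.85 i$)
$\sqrt{w + H{\left(59 \right)}} = \sqrt{\left(64 + 64 i \sqrt{3}\right) + 0} = \sqrt{64 + 64 i \sqrt{3}}$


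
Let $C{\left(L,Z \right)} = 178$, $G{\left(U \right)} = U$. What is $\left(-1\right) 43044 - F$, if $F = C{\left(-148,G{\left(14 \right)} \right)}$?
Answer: $-43222$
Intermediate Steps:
$F = 178$
$\left(-1\right) 43044 - F = \left(-1\right) 43044 - 178 = -43044 - 178 = -43222$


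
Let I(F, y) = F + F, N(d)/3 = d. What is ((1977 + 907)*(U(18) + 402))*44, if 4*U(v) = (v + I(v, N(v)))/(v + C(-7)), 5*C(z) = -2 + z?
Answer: 153353816/3 ≈ 5.1118e+7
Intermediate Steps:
N(d) = 3*d
C(z) = -2/5 + z/5 (C(z) = (-2 + z)/5 = -2/5 + z/5)
I(F, y) = 2*F
U(v) = 3*v/(4*(-9/5 + v)) (U(v) = ((v + 2*v)/(v + (-2/5 + (1/5)*(-7))))/4 = ((3*v)/(v + (-2/5 - 7/5)))/4 = ((3*v)/(v - 9/5))/4 = ((3*v)/(-9/5 + v))/4 = (3*v/(-9/5 + v))/4 = 3*v/(4*(-9/5 + v)))
((1977 + 907)*(U(18) + 402))*44 = ((1977 + 907)*((15/4)*18/(-9 + 5*18) + 402))*44 = (2884*((15/4)*18/(-9 + 90) + 402))*44 = (2884*((15/4)*18/81 + 402))*44 = (2884*((15/4)*18*(1/81) + 402))*44 = (2884*(5/6 + 402))*44 = (2884*(2417/6))*44 = (3485314/3)*44 = 153353816/3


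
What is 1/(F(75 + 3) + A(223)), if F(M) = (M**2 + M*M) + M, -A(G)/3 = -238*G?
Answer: 1/171468 ≈ 5.8320e-6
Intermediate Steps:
A(G) = 714*G (A(G) = -(-714)*G = 714*G)
F(M) = M + 2*M**2 (F(M) = (M**2 + M**2) + M = 2*M**2 + M = M + 2*M**2)
1/(F(75 + 3) + A(223)) = 1/((75 + 3)*(1 + 2*(75 + 3)) + 714*223) = 1/(78*(1 + 2*78) + 159222) = 1/(78*(1 + 156) + 159222) = 1/(78*157 + 159222) = 1/(12246 + 159222) = 1/171468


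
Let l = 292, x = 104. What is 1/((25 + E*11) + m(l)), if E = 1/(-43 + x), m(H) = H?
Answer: 61/19348 ≈ 0.0031528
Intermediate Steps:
E = 1/61 (E = 1/(-43 + 104) = 1/61 ≈ 0.016393)
1/((25 + E*11) + m(l)) = 1/((25 + (1/61)*11) + 292) = 1/((25 + 11/61) + 292) = 1/(1536/61 + 292) = 1/(19348/61) = 61/19348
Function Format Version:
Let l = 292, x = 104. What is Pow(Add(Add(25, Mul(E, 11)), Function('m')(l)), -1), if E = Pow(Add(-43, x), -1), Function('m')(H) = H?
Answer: Rational(61, 19348) ≈ 0.0031528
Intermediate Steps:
E = Rational(1, 61) (E = Pow(Add(-43, 104), -1) = Pow(61, -1) = Rational(1, 61) ≈ 0.016393)
Pow(Add(Add(25, Mul(E, 11)), Function('m')(l)), -1) = Pow(Add(Add(25, Mul(Rational(1, 61), 11)), 292), -1) = Pow(Add(Add(25, Rational(11, 61)), 292), -1) = Pow(Add(Rational(1536, 61), 292), -1) = Pow(Rational(19348, 61), -1) = Rational(61, 19348)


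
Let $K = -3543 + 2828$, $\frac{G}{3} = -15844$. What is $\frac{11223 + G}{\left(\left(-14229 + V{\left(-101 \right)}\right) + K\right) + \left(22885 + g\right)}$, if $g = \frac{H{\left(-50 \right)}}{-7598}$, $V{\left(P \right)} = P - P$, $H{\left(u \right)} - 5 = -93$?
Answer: $- \frac{137937891}{30167903} \approx -4.5723$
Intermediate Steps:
$G = -47532$ ($G = 3 \left(-15844\right) = -47532$)
$H{\left(u \right)} = -88$ ($H{\left(u \right)} = 5 - 93 = -88$)
$K = -715$
$V{\left(P \right)} = 0$
$g = \frac{44}{3799}$ ($g = - \frac{88}{-7598} = \left(-88\right) \left(- \frac{1}{7598}\right) = \frac{44}{3799} \approx 0.011582$)
$\frac{11223 + G}{\left(\left(-14229 + V{\left(-101 \right)}\right) + K\right) + \left(22885 + g\right)} = \frac{11223 - 47532}{\left(\left(-14229 + 0\right) - 715\right) + \left(22885 + \frac{44}{3799}\right)} = - \frac{36309}{\left(-14229 - 715\right) + \frac{86940159}{3799}} = - \frac{36309}{-14944 + \frac{86940159}{3799}} = - \frac{36309}{\frac{30167903}{3799}} = \left(-36309\right) \frac{3799}{30167903} = - \frac{137937891}{30167903}$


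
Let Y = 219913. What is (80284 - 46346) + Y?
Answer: 253851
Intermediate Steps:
(80284 - 46346) + Y = (80284 - 46346) + 219913 = 33938 + 219913 = 253851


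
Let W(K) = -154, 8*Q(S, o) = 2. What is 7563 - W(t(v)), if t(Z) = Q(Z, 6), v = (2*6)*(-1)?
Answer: 7717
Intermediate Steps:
v = -12 (v = 12*(-1) = -12)
Q(S, o) = 1/4 (Q(S, o) = (1/8)*2 = 1/4)
t(Z) = 1/4
7563 - W(t(v)) = 7563 - 1*(-154) = 7563 + 154 = 7717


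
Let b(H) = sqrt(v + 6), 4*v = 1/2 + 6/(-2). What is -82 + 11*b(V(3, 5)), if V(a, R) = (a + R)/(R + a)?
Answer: -82 + 11*sqrt(86)/4 ≈ -56.498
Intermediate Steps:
v = -5/8 (v = (1/2 + 6/(-2))/4 = (1*(1/2) + 6*(-1/2))/4 = (1/2 - 3)/4 = (1/4)*(-5/2) = -5/8 ≈ -0.62500)
V(a, R) = 1 (V(a, R) = (R + a)/(R + a) = 1)
b(H) = sqrt(86)/4 (b(H) = sqrt(-5/8 + 6) = sqrt(43/8) = sqrt(86)/4)
-82 + 11*b(V(3, 5)) = -82 + 11*(sqrt(86)/4) = -82 + 11*sqrt(86)/4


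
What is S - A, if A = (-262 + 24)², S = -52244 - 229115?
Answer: -338003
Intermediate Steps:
S = -281359
A = 56644 (A = (-238)² = 56644)
S - A = -281359 - 1*56644 = -281359 - 56644 = -338003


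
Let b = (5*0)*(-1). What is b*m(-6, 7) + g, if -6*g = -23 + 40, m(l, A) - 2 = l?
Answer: -17/6 ≈ -2.8333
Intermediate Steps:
m(l, A) = 2 + l
g = -17/6 (g = -(-23 + 40)/6 = -1/6*17 = -17/6 ≈ -2.8333)
b = 0 (b = 0*(-1) = 0)
b*m(-6, 7) + g = 0*(2 - 6) - 17/6 = 0*(-4) - 17/6 = 0 - 17/6 = -17/6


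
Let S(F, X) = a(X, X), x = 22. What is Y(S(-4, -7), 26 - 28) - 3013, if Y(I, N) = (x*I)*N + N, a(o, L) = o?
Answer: -2707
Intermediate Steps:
S(F, X) = X
Y(I, N) = N + 22*I*N (Y(I, N) = (22*I)*N + N = 22*I*N + N = N + 22*I*N)
Y(S(-4, -7), 26 - 28) - 3013 = (26 - 28)*(1 + 22*(-7)) - 3013 = -2*(1 - 154) - 3013 = -2*(-153) - 3013 = 306 - 3013 = -2707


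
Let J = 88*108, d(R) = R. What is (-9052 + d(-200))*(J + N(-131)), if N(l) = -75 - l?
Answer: -88449120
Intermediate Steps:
J = 9504
(-9052 + d(-200))*(J + N(-131)) = (-9052 - 200)*(9504 + (-75 - 1*(-131))) = -9252*(9504 + (-75 + 131)) = -9252*(9504 + 56) = -9252*9560 = -88449120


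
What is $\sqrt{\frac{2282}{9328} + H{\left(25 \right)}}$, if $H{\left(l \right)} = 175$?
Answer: $\frac{\sqrt{953019606}}{2332} \approx 13.238$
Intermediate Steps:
$\sqrt{\frac{2282}{9328} + H{\left(25 \right)}} = \sqrt{\frac{2282}{9328} + 175} = \sqrt{2282 \cdot \frac{1}{9328} + 175} = \sqrt{\frac{1141}{4664} + 175} = \sqrt{\frac{817341}{4664}} = \frac{\sqrt{953019606}}{2332}$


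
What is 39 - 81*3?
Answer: -204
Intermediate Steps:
39 - 81*3 = 39 - 27*9 = 39 - 243 = -204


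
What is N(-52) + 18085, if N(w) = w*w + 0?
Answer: 20789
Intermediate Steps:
N(w) = w² (N(w) = w² + 0 = w²)
N(-52) + 18085 = (-52)² + 18085 = 2704 + 18085 = 20789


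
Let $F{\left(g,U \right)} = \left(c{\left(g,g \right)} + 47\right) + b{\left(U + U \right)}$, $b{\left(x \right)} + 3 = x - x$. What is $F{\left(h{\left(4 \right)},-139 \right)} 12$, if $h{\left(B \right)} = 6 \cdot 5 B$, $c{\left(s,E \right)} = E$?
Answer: $1968$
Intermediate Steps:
$b{\left(x \right)} = -3$ ($b{\left(x \right)} = -3 + \left(x - x\right) = -3 + 0 = -3$)
$h{\left(B \right)} = 30 B$
$F{\left(g,U \right)} = 44 + g$ ($F{\left(g,U \right)} = \left(g + 47\right) - 3 = \left(47 + g\right) - 3 = 44 + g$)
$F{\left(h{\left(4 \right)},-139 \right)} 12 = \left(44 + 30 \cdot 4\right) 12 = \left(44 + 120\right) 12 = 164 \cdot 12 = 1968$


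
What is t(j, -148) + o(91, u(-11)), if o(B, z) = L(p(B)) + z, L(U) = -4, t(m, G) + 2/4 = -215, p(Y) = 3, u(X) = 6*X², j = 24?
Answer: 1013/2 ≈ 506.50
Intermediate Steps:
t(m, G) = -431/2 (t(m, G) = -½ - 215 = -431/2)
o(B, z) = -4 + z
t(j, -148) + o(91, u(-11)) = -431/2 + (-4 + 6*(-11)²) = -431/2 + (-4 + 6*121) = -431/2 + (-4 + 726) = -431/2 + 722 = 1013/2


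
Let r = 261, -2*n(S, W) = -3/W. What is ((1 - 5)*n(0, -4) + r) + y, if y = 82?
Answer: 689/2 ≈ 344.50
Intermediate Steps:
n(S, W) = 3/(2*W) (n(S, W) = -(-3)/(2*W) = 3/(2*W))
((1 - 5)*n(0, -4) + r) + y = ((1 - 5)*((3/2)/(-4)) + 261) + 82 = (-6*(-1)/4 + 261) + 82 = (-4*(-3/8) + 261) + 82 = (3/2 + 261) + 82 = 525/2 + 82 = 689/2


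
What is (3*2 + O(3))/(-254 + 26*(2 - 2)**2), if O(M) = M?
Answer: -9/254 ≈ -0.035433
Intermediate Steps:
(3*2 + O(3))/(-254 + 26*(2 - 2)**2) = (3*2 + 3)/(-254 + 26*(2 - 2)**2) = (6 + 3)/(-254 + 26*0**2) = 9/(-254 + 26*0) = 9/(-254 + 0) = 9/(-254) = 9*(-1/254) = -9/254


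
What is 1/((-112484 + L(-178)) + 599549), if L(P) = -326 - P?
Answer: 1/486917 ≈ 2.0537e-6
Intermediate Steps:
1/((-112484 + L(-178)) + 599549) = 1/((-112484 + (-326 - 1*(-178))) + 599549) = 1/((-112484 + (-326 + 178)) + 599549) = 1/((-112484 - 148) + 599549) = 1/(-112632 + 599549) = 1/486917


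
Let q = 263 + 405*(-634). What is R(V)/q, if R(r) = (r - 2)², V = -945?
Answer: -896809/256507 ≈ -3.4962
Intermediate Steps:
q = -256507 (q = 263 - 256770 = -256507)
R(r) = (-2 + r)²
R(V)/q = (-2 - 945)²/(-256507) = (-947)²*(-1/256507) = 896809*(-1/256507) = -896809/256507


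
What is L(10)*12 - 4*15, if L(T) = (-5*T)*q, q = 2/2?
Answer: -660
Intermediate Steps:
q = 1 (q = 2*(1/2) = 1)
L(T) = -5*T (L(T) = -5*T*1 = -5*T)
L(10)*12 - 4*15 = -5*10*12 - 4*15 = -50*12 - 60 = -600 - 60 = -660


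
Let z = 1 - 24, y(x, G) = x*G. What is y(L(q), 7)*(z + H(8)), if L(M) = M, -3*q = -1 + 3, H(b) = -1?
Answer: 112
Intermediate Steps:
q = -⅔ (q = -(-1 + 3)/3 = -⅓*2 = -⅔ ≈ -0.66667)
y(x, G) = G*x
z = -23
y(L(q), 7)*(z + H(8)) = (7*(-⅔))*(-23 - 1) = -14/3*(-24) = 112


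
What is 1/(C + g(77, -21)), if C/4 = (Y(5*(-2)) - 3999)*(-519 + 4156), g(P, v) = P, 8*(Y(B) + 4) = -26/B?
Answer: -10/582308389 ≈ -1.7173e-8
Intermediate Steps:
Y(B) = -4 - 13/(4*B) (Y(B) = -4 + (-26/B)/8 = -4 - 13/(4*B))
C = -582309159/10 (C = 4*(((-4 - 13/(4*(5*(-2)))) - 3999)*(-519 + 4156)) = 4*(((-4 - 13/4/(-10)) - 3999)*3637) = 4*(((-4 - 13/4*(-⅒)) - 3999)*3637) = 4*(((-4 + 13/40) - 3999)*3637) = 4*((-147/40 - 3999)*3637) = 4*(-160107/40*3637) = 4*(-582309159/40) = -582309159/10 ≈ -5.8231e+7)
1/(C + g(77, -21)) = 1/(-582309159/10 + 77) = 1/(-582308389/10) = -10/582308389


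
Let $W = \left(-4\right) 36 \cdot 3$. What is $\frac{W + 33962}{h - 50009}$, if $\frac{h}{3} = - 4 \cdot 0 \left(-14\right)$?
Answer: $- \frac{33530}{50009} \approx -0.67048$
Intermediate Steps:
$h = 0$ ($h = 3 \left(- 4 \cdot 0 \left(-14\right)\right) = 3 \left(\left(-4\right) 0\right) = 3 \cdot 0 = 0$)
$W = -432$ ($W = \left(-144\right) 3 = -432$)
$\frac{W + 33962}{h - 50009} = \frac{-432 + 33962}{0 - 50009} = \frac{33530}{-50009} = 33530 \left(- \frac{1}{50009}\right) = - \frac{33530}{50009}$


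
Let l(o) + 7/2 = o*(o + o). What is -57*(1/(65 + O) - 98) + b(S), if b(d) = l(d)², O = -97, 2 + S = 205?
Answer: 217348972737/32 ≈ 6.7922e+9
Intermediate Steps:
S = 203 (S = -2 + 205 = 203)
l(o) = -7/2 + 2*o² (l(o) = -7/2 + o*(o + o) = -7/2 + o*(2*o) = -7/2 + 2*o²)
b(d) = (-7/2 + 2*d²)²
-57*(1/(65 + O) - 98) + b(S) = -57*(1/(65 - 97) - 98) + (-7 + 4*203²)²/4 = -57*(1/(-32) - 98) + (-7 + 4*41209)²/4 = -57*(-1/32 - 98) + (-7 + 164836)²/4 = -57*(-3137/32) + (¼)*164829² = 178809/32 + (¼)*27168599241 = 178809/32 + 27168599241/4 = 217348972737/32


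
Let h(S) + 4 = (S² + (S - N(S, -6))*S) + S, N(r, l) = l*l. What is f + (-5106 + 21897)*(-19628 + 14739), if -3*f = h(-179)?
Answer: -246343940/3 ≈ -8.2115e+7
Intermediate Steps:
N(r, l) = l²
h(S) = -4 + S + S² + S*(-36 + S) (h(S) = -4 + ((S² + (S - 1*(-6)²)*S) + S) = -4 + ((S² + (S - 1*36)*S) + S) = -4 + ((S² + (S - 36)*S) + S) = -4 + ((S² + (-36 + S)*S) + S) = -4 + ((S² + S*(-36 + S)) + S) = -4 + (S + S² + S*(-36 + S)) = -4 + S + S² + S*(-36 + S))
f = -70343/3 (f = -(-4 - 35*(-179) + 2*(-179)²)/3 = -(-4 + 6265 + 2*32041)/3 = -(-4 + 6265 + 64082)/3 = -⅓*70343 = -70343/3 ≈ -23448.)
f + (-5106 + 21897)*(-19628 + 14739) = -70343/3 + (-5106 + 21897)*(-19628 + 14739) = -70343/3 + 16791*(-4889) = -70343/3 - 82091199 = -246343940/3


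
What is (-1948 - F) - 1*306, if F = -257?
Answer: -1997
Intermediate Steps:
(-1948 - F) - 1*306 = (-1948 - 1*(-257)) - 1*306 = (-1948 + 257) - 306 = -1691 - 306 = -1997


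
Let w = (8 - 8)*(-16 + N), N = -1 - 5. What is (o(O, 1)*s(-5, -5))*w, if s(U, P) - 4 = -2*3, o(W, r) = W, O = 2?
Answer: 0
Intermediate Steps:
N = -6
s(U, P) = -2 (s(U, P) = 4 - 2*3 = 4 - 6 = -2)
w = 0 (w = (8 - 8)*(-16 - 6) = 0*(-22) = 0)
(o(O, 1)*s(-5, -5))*w = (2*(-2))*0 = -4*0 = 0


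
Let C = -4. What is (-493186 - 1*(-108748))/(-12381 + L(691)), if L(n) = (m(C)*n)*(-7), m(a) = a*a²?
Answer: -384438/297187 ≈ -1.2936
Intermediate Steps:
m(a) = a³
L(n) = 448*n (L(n) = ((-4)³*n)*(-7) = -64*n*(-7) = 448*n)
(-493186 - 1*(-108748))/(-12381 + L(691)) = (-493186 - 1*(-108748))/(-12381 + 448*691) = (-493186 + 108748)/(-12381 + 309568) = -384438/297187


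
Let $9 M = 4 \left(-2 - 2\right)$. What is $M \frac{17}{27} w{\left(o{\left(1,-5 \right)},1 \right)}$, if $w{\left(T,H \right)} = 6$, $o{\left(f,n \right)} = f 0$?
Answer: $- \frac{544}{81} \approx -6.716$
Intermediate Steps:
$o{\left(f,n \right)} = 0$
$M = - \frac{16}{9}$ ($M = \frac{4 \left(-2 - 2\right)}{9} = \frac{4 \left(-4\right)}{9} = \frac{1}{9} \left(-16\right) = - \frac{16}{9} \approx -1.7778$)
$M \frac{17}{27} w{\left(o{\left(1,-5 \right)},1 \right)} = - \frac{16 \cdot \frac{17}{27}}{9} \cdot 6 = - \frac{16 \cdot 17 \cdot \frac{1}{27}}{9} \cdot 6 = \left(- \frac{16}{9}\right) \frac{17}{27} \cdot 6 = \left(- \frac{272}{243}\right) 6 = - \frac{544}{81}$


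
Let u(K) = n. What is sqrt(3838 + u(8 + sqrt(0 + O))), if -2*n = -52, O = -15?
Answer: 2*sqrt(966) ≈ 62.161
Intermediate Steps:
n = 26 (n = -1/2*(-52) = 26)
u(K) = 26
sqrt(3838 + u(8 + sqrt(0 + O))) = sqrt(3838 + 26) = sqrt(3864) = 2*sqrt(966)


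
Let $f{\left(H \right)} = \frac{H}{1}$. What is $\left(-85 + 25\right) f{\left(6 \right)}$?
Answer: $-360$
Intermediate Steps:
$f{\left(H \right)} = H$ ($f{\left(H \right)} = H 1 = H$)
$\left(-85 + 25\right) f{\left(6 \right)} = \left(-85 + 25\right) 6 = \left(-60\right) 6 = -360$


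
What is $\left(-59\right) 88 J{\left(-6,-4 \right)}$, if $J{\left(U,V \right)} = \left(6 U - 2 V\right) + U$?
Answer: $176528$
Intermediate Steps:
$J{\left(U,V \right)} = - 2 V + 7 U$ ($J{\left(U,V \right)} = \left(- 2 V + 6 U\right) + U = - 2 V + 7 U$)
$\left(-59\right) 88 J{\left(-6,-4 \right)} = \left(-59\right) 88 \left(\left(-2\right) \left(-4\right) + 7 \left(-6\right)\right) = - 5192 \left(8 - 42\right) = \left(-5192\right) \left(-34\right) = 176528$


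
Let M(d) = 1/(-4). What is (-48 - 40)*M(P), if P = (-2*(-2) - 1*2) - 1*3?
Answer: 22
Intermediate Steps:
P = -1 (P = (4 - 2) - 3 = 2 - 3 = -1)
M(d) = -1/4
(-48 - 40)*M(P) = (-48 - 40)*(-1/4) = -88*(-1/4) = 22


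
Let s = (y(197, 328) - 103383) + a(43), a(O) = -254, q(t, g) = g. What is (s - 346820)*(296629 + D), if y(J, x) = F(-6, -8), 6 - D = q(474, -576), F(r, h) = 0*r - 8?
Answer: -133883153115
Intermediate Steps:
F(r, h) = -8 (F(r, h) = 0 - 8 = -8)
D = 582 (D = 6 - 1*(-576) = 6 + 576 = 582)
y(J, x) = -8
s = -103645 (s = (-8 - 103383) - 254 = -103391 - 254 = -103645)
(s - 346820)*(296629 + D) = (-103645 - 346820)*(296629 + 582) = -450465*297211 = -133883153115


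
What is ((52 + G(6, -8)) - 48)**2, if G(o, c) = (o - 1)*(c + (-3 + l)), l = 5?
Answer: 676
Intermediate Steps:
G(o, c) = (-1 + o)*(2 + c) (G(o, c) = (o - 1)*(c + (-3 + 5)) = (-1 + o)*(c + 2) = (-1 + o)*(2 + c))
((52 + G(6, -8)) - 48)**2 = ((52 + (-2 - 1*(-8) + 2*6 - 8*6)) - 48)**2 = ((52 + (-2 + 8 + 12 - 48)) - 48)**2 = ((52 - 30) - 48)**2 = (22 - 48)**2 = (-26)**2 = 676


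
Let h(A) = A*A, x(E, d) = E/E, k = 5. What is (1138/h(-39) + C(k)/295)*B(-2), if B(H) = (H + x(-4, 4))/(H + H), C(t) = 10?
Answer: 17546/89739 ≈ 0.19552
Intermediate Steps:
x(E, d) = 1
h(A) = A²
B(H) = (1 + H)/(2*H) (B(H) = (H + 1)/(H + H) = (1 + H)/((2*H)) = (1 + H)*(1/(2*H)) = (1 + H)/(2*H))
(1138/h(-39) + C(k)/295)*B(-2) = (1138/((-39)²) + 10/295)*((½)*(1 - 2)/(-2)) = (1138/1521 + 10*(1/295))*((½)*(-½)*(-1)) = (1138*(1/1521) + 2/59)*(¼) = (1138/1521 + 2/59)*(¼) = (70184/89739)*(¼) = 17546/89739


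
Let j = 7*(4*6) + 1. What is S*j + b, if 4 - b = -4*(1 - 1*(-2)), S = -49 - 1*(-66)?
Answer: 2889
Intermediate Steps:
S = 17 (S = -49 + 66 = 17)
j = 169 (j = 7*24 + 1 = 168 + 1 = 169)
b = 16 (b = 4 - (-4)*(1 - 1*(-2)) = 4 - (-4)*(1 + 2) = 4 - (-4)*3 = 4 - 1*(-12) = 4 + 12 = 16)
S*j + b = 17*169 + 16 = 2873 + 16 = 2889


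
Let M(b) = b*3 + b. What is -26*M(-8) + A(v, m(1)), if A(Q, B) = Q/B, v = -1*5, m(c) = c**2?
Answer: 827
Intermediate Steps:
v = -5
M(b) = 4*b (M(b) = 3*b + b = 4*b)
-26*M(-8) + A(v, m(1)) = -104*(-8) - 5/(1**2) = -26*(-32) - 5/1 = 832 - 5*1 = 832 - 5 = 827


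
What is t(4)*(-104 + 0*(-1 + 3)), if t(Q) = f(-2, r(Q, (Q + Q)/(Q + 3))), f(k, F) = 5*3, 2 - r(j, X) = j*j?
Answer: -1560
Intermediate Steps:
r(j, X) = 2 - j**2 (r(j, X) = 2 - j*j = 2 - j**2)
f(k, F) = 15
t(Q) = 15
t(4)*(-104 + 0*(-1 + 3)) = 15*(-104 + 0*(-1 + 3)) = 15*(-104 + 0*2) = 15*(-104 + 0) = 15*(-104) = -1560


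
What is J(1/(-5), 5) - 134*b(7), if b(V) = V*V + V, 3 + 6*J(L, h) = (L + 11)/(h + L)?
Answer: -60033/8 ≈ -7504.1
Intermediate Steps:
J(L, h) = -1/2 + (11 + L)/(6*(L + h)) (J(L, h) = -1/2 + ((L + 11)/(h + L))/6 = -1/2 + ((11 + L)/(L + h))/6 = -1/2 + (11 + L)/(6*(L + h)))
b(V) = V + V**2 (b(V) = V**2 + V = V + V**2)
J(1/(-5), 5) - 134*b(7) = (11/6 - 1/2*5 - 1/3/(-5))/(1/(-5) + 5) - 938*(1 + 7) = (11/6 - 5/2 - 1/3*(-1/5))/(-1/5 + 5) - 938*8 = (11/6 - 5/2 + 1/15)/(24/5) - 134*56 = (5/24)*(-3/5) - 7504 = -1/8 - 7504 = -60033/8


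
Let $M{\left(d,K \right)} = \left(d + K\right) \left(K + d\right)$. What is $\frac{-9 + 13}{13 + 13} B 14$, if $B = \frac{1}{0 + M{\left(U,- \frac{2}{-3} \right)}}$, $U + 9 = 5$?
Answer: $\frac{63}{325} \approx 0.19385$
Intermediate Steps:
$U = -4$ ($U = -9 + 5 = -4$)
$M{\left(d,K \right)} = \left(K + d\right)^{2}$ ($M{\left(d,K \right)} = \left(K + d\right) \left(K + d\right) = \left(K + d\right)^{2}$)
$B = \frac{9}{100}$ ($B = \frac{1}{0 + \left(- \frac{2}{-3} - 4\right)^{2}} = \frac{1}{0 + \left(\left(-2\right) \left(- \frac{1}{3}\right) - 4\right)^{2}} = \frac{1}{0 + \left(\frac{2}{3} - 4\right)^{2}} = \frac{1}{0 + \left(- \frac{10}{3}\right)^{2}} = \frac{1}{0 + \frac{100}{9}} = \frac{1}{\frac{100}{9}} = \frac{9}{100} \approx 0.09$)
$\frac{-9 + 13}{13 + 13} B 14 = \frac{-9 + 13}{13 + 13} \cdot \frac{9}{100} \cdot 14 = \frac{4}{26} \cdot \frac{9}{100} \cdot 14 = 4 \cdot \frac{1}{26} \cdot \frac{9}{100} \cdot 14 = \frac{2}{13} \cdot \frac{9}{100} \cdot 14 = \frac{9}{650} \cdot 14 = \frac{63}{325}$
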